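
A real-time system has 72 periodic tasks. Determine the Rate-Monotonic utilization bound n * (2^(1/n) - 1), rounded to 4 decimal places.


Compute 2^(1/72) = 1.0096735332
Subtract 1: 1.0096735332 - 1 = 0.0096735332
Multiply by n: 72 * 0.0096735332 = 0.6964943904
Round to 4 dp: 0.6965

0.6965


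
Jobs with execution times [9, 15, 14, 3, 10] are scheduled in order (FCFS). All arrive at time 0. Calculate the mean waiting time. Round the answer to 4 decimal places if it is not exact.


FCFS order (as given): [9, 15, 14, 3, 10]
Waiting times:
  Job 1: wait = 0
  Job 2: wait = 9
  Job 3: wait = 24
  Job 4: wait = 38
  Job 5: wait = 41
Sum of waiting times = 112
Average waiting time = 112/5 = 22.4

22.4


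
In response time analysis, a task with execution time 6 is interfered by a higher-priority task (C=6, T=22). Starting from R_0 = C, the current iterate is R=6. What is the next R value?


R_next = C + ceil(R_prev / T_hp) * C_hp
ceil(6 / 22) = ceil(0.2727) = 1
Interference = 1 * 6 = 6
R_next = 6 + 6 = 12

12


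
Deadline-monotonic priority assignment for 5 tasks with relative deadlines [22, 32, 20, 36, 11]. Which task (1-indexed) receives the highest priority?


Sort tasks by relative deadline (ascending):
  Task 5: deadline = 11
  Task 3: deadline = 20
  Task 1: deadline = 22
  Task 2: deadline = 32
  Task 4: deadline = 36
Priority order (highest first): [5, 3, 1, 2, 4]
Highest priority task = 5

5


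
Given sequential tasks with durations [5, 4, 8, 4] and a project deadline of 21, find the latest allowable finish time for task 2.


LF(activity 2) = deadline - sum of successor durations
Successors: activities 3 through 4 with durations [8, 4]
Sum of successor durations = 12
LF = 21 - 12 = 9

9


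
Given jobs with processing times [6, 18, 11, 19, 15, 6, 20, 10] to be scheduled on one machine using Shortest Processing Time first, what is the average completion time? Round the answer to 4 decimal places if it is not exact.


Sort jobs by processing time (SPT order): [6, 6, 10, 11, 15, 18, 19, 20]
Compute completion times sequentially:
  Job 1: processing = 6, completes at 6
  Job 2: processing = 6, completes at 12
  Job 3: processing = 10, completes at 22
  Job 4: processing = 11, completes at 33
  Job 5: processing = 15, completes at 48
  Job 6: processing = 18, completes at 66
  Job 7: processing = 19, completes at 85
  Job 8: processing = 20, completes at 105
Sum of completion times = 377
Average completion time = 377/8 = 47.125

47.125


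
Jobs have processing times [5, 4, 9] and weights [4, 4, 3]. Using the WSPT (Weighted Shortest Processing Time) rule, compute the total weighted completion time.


Compute p/w ratios and sort ascending (WSPT): [(4, 4), (5, 4), (9, 3)]
Compute weighted completion times:
  Job (p=4,w=4): C=4, w*C=4*4=16
  Job (p=5,w=4): C=9, w*C=4*9=36
  Job (p=9,w=3): C=18, w*C=3*18=54
Total weighted completion time = 106

106


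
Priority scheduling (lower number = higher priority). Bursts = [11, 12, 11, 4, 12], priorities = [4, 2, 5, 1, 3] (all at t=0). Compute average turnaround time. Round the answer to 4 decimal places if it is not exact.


Sort by priority (ascending = highest first):
Order: [(1, 4), (2, 12), (3, 12), (4, 11), (5, 11)]
Completion times:
  Priority 1, burst=4, C=4
  Priority 2, burst=12, C=16
  Priority 3, burst=12, C=28
  Priority 4, burst=11, C=39
  Priority 5, burst=11, C=50
Average turnaround = 137/5 = 27.4

27.4


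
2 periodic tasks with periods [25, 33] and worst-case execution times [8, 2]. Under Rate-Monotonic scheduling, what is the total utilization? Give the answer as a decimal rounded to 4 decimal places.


Compute individual utilizations (exact fractions):
  Task 1: C/T = 8/25 (approx. 0.32)
  Task 2: C/T = 2/33 (approx. 0.0606)
Total utilization U = 8/25 + 2/33 = 314/825
Rounded to 4 decimal places: U = 0.3806
RM (Liu & Layland) bound for 2 tasks = 0.828427; compare with U = 314/825 (approx. 0.380606)
U <= bound, so schedulable by RM sufficient condition.

0.3806


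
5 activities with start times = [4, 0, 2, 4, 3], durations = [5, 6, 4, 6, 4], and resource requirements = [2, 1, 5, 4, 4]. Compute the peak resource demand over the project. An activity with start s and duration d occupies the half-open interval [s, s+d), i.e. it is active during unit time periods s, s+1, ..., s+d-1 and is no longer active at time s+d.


Each activity i is active on [start_i, start_i + duration_i).
Compute total resource usage per time slot:
  t=0: active resources = [1], total = 1
  t=1: active resources = [1], total = 1
  t=2: active resources = [1, 5], total = 6
  t=3: active resources = [1, 5, 4], total = 10
  t=4: active resources = [2, 1, 5, 4, 4], total = 16
  t=5: active resources = [2, 1, 5, 4, 4], total = 16
  t=6: active resources = [2, 4, 4], total = 10
  t=7: active resources = [2, 4], total = 6
  t=8: active resources = [2, 4], total = 6
  t=9: active resources = [4], total = 4
Peak resource demand = 16

16


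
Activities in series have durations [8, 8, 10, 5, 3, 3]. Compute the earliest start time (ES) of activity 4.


Activity 4 starts after activities 1 through 3 complete.
Predecessor durations: [8, 8, 10]
ES = 8 + 8 + 10 = 26

26


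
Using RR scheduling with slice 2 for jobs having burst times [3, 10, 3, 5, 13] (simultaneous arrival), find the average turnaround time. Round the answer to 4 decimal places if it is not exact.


Time quantum = 2
Execution trace:
  J1 runs 2 units, time = 2
  J2 runs 2 units, time = 4
  J3 runs 2 units, time = 6
  J4 runs 2 units, time = 8
  J5 runs 2 units, time = 10
  J1 runs 1 units, time = 11
  J2 runs 2 units, time = 13
  J3 runs 1 units, time = 14
  J4 runs 2 units, time = 16
  J5 runs 2 units, time = 18
  J2 runs 2 units, time = 20
  J4 runs 1 units, time = 21
  J5 runs 2 units, time = 23
  J2 runs 2 units, time = 25
  J5 runs 2 units, time = 27
  J2 runs 2 units, time = 29
  J5 runs 2 units, time = 31
  J5 runs 2 units, time = 33
  J5 runs 1 units, time = 34
Finish times: [11, 29, 14, 21, 34]
Average turnaround = 109/5 = 21.8

21.8


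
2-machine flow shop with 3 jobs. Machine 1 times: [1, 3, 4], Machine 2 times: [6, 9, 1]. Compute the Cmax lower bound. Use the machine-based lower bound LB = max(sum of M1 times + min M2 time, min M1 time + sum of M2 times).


LB1 = sum(M1 times) + min(M2 times) = 8 + 1 = 9
LB2 = min(M1 times) + sum(M2 times) = 1 + 16 = 17
Lower bound = max(LB1, LB2) = max(9, 17) = 17

17


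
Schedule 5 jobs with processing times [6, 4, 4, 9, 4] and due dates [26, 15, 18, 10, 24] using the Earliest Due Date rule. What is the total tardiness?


Sort by due date (EDD order): [(9, 10), (4, 15), (4, 18), (4, 24), (6, 26)]
Compute completion times and tardiness:
  Job 1: p=9, d=10, C=9, tardiness=max(0,9-10)=0
  Job 2: p=4, d=15, C=13, tardiness=max(0,13-15)=0
  Job 3: p=4, d=18, C=17, tardiness=max(0,17-18)=0
  Job 4: p=4, d=24, C=21, tardiness=max(0,21-24)=0
  Job 5: p=6, d=26, C=27, tardiness=max(0,27-26)=1
Total tardiness = 1

1


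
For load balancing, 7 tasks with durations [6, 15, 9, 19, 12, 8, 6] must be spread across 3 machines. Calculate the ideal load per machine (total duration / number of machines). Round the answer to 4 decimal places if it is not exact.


Total processing time = 6 + 15 + 9 + 19 + 12 + 8 + 6 = 75
Number of machines = 3
Ideal balanced load = 75 / 3 = 25.0

25.0


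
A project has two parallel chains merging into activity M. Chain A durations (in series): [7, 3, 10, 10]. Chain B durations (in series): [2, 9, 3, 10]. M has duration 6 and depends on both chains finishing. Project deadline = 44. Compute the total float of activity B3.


Forward pass: ES(B3) = sum of predecessors on chain B = 11
EF = ES + duration = 11 + 3 = 14
Backward pass: LF(M) = deadline = 44; LS(M) = 44 - 6 = 38
LF(B3) = LS(M) - sum(successors on chain B) = 38 - 10 = 28
LS = LF - duration = 28 - 3 = 25
Total float = LS - ES = 25 - 11 = 14

14


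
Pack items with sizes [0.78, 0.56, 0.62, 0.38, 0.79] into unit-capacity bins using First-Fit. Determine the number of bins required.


Place items sequentially using First-Fit:
  Item 0.78 -> new Bin 1
  Item 0.56 -> new Bin 2
  Item 0.62 -> new Bin 3
  Item 0.38 -> Bin 2 (now 0.94)
  Item 0.79 -> new Bin 4
Total bins used = 4

4


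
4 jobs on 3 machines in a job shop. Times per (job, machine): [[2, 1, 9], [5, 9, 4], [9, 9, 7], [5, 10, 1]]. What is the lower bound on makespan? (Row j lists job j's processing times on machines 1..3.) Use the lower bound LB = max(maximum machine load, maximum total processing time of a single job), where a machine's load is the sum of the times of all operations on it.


Machine loads:
  Machine 1: 2 + 5 + 9 + 5 = 21
  Machine 2: 1 + 9 + 9 + 10 = 29
  Machine 3: 9 + 4 + 7 + 1 = 21
Max machine load = 29
Job totals:
  Job 1: 12
  Job 2: 18
  Job 3: 25
  Job 4: 16
Max job total = 25
Lower bound = max(29, 25) = 29

29


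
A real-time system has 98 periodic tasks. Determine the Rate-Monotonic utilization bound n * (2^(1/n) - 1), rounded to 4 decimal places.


Compute 2^(1/98) = 1.0070980027
Subtract 1: 1.0070980027 - 1 = 0.0070980027
Multiply by n: 98 * 0.0070980027 = 0.6956042646
Round to 4 dp: 0.6956

0.6956


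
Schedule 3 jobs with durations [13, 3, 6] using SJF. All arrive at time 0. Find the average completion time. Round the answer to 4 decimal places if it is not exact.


SJF order (ascending): [3, 6, 13]
Completion times:
  Job 1: burst=3, C=3
  Job 2: burst=6, C=9
  Job 3: burst=13, C=22
Average completion = 34/3 = 11.3333

11.3333


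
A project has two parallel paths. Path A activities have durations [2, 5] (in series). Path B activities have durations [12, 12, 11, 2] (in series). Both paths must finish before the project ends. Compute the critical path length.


Path A total = 2 + 5 = 7
Path B total = 12 + 12 + 11 + 2 = 37
Critical path = longest path = max(7, 37) = 37

37


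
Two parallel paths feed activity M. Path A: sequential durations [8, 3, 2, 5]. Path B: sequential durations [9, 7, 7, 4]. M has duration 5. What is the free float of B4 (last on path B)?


ES(B4) = sum of predecessors on chain B = 23
EF(B4) = ES + duration = 23 + 4 = 27
Successor of B4 is M. ES(M) = max(sum(A), sum(B)) = max(18, 27) = 27
Free float = ES(successor) - EF(current) = 27 - 27 = 0

0


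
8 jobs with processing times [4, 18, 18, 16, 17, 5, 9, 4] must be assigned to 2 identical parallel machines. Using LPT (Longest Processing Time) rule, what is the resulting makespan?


Sort jobs in decreasing order (LPT): [18, 18, 17, 16, 9, 5, 4, 4]
Assign each job to the least loaded machine:
  Machine 1: jobs [18, 17, 5, 4], load = 44
  Machine 2: jobs [18, 16, 9, 4], load = 47
Makespan = max load = 47

47


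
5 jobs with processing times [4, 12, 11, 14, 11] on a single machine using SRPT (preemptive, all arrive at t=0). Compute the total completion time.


Since all jobs arrive at t=0, SRPT equals SPT ordering.
SPT order: [4, 11, 11, 12, 14]
Completion times:
  Job 1: p=4, C=4
  Job 2: p=11, C=15
  Job 3: p=11, C=26
  Job 4: p=12, C=38
  Job 5: p=14, C=52
Total completion time = 4 + 15 + 26 + 38 + 52 = 135

135


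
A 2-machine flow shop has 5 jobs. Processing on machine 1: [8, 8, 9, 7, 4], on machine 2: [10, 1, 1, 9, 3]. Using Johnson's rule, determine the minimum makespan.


Apply Johnson's rule:
  Group 1 (a <= b): [(4, 7, 9), (1, 8, 10)]
  Group 2 (a > b): [(5, 4, 3), (2, 8, 1), (3, 9, 1)]
Optimal job order: [4, 1, 5, 2, 3]
Schedule:
  Job 4: M1 done at 7, M2 done at 16
  Job 1: M1 done at 15, M2 done at 26
  Job 5: M1 done at 19, M2 done at 29
  Job 2: M1 done at 27, M2 done at 30
  Job 3: M1 done at 36, M2 done at 37
Makespan = 37

37


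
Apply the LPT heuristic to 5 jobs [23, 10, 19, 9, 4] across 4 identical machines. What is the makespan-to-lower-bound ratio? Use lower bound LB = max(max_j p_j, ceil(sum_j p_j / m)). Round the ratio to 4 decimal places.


LPT order: [23, 19, 10, 9, 4]
Machine loads after assignment: [23, 19, 10, 13]
LPT makespan = 23
Lower bound = max(max_job, ceil(total/4)) = max(23, 17) = 23
Ratio = 23 / 23 = 1.0

1.0


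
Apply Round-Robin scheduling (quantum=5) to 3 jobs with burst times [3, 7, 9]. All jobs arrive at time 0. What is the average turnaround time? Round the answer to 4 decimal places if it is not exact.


Time quantum = 5
Execution trace:
  J1 runs 3 units, time = 3
  J2 runs 5 units, time = 8
  J3 runs 5 units, time = 13
  J2 runs 2 units, time = 15
  J3 runs 4 units, time = 19
Finish times: [3, 15, 19]
Average turnaround = 37/3 = 12.3333

12.3333


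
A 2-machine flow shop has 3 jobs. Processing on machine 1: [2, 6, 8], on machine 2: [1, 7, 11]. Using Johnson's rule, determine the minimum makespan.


Apply Johnson's rule:
  Group 1 (a <= b): [(2, 6, 7), (3, 8, 11)]
  Group 2 (a > b): [(1, 2, 1)]
Optimal job order: [2, 3, 1]
Schedule:
  Job 2: M1 done at 6, M2 done at 13
  Job 3: M1 done at 14, M2 done at 25
  Job 1: M1 done at 16, M2 done at 26
Makespan = 26

26


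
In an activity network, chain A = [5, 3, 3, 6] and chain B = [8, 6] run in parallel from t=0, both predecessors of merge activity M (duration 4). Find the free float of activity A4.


ES(A4) = sum of predecessors on chain A = 11
EF(A4) = ES + duration = 11 + 6 = 17
Successor of A4 is M. ES(M) = max(sum(A), sum(B)) = max(17, 14) = 17
Free float = ES(successor) - EF(current) = 17 - 17 = 0

0


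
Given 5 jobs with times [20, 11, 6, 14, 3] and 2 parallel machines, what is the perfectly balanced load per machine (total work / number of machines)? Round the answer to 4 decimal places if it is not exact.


Total processing time = 20 + 11 + 6 + 14 + 3 = 54
Number of machines = 2
Ideal balanced load = 54 / 2 = 27.0

27.0


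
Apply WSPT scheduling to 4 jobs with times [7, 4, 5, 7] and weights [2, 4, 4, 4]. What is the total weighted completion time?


Compute p/w ratios and sort ascending (WSPT): [(4, 4), (5, 4), (7, 4), (7, 2)]
Compute weighted completion times:
  Job (p=4,w=4): C=4, w*C=4*4=16
  Job (p=5,w=4): C=9, w*C=4*9=36
  Job (p=7,w=4): C=16, w*C=4*16=64
  Job (p=7,w=2): C=23, w*C=2*23=46
Total weighted completion time = 162

162


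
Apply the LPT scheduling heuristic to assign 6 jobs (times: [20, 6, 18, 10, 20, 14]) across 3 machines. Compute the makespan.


Sort jobs in decreasing order (LPT): [20, 20, 18, 14, 10, 6]
Assign each job to the least loaded machine:
  Machine 1: jobs [20, 10], load = 30
  Machine 2: jobs [20, 6], load = 26
  Machine 3: jobs [18, 14], load = 32
Makespan = max load = 32

32


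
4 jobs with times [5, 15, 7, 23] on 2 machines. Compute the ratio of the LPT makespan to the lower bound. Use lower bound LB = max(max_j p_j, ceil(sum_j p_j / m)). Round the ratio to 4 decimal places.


LPT order: [23, 15, 7, 5]
Machine loads after assignment: [23, 27]
LPT makespan = 27
Lower bound = max(max_job, ceil(total/2)) = max(23, 25) = 25
Ratio = 27 / 25 = 1.08

1.08


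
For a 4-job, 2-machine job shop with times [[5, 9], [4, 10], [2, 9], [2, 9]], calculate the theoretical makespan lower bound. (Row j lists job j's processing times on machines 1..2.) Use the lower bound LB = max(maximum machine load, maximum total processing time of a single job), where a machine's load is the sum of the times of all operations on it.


Machine loads:
  Machine 1: 5 + 4 + 2 + 2 = 13
  Machine 2: 9 + 10 + 9 + 9 = 37
Max machine load = 37
Job totals:
  Job 1: 14
  Job 2: 14
  Job 3: 11
  Job 4: 11
Max job total = 14
Lower bound = max(37, 14) = 37

37


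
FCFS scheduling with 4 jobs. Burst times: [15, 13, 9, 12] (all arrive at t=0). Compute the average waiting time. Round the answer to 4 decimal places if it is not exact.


FCFS order (as given): [15, 13, 9, 12]
Waiting times:
  Job 1: wait = 0
  Job 2: wait = 15
  Job 3: wait = 28
  Job 4: wait = 37
Sum of waiting times = 80
Average waiting time = 80/4 = 20.0

20.0


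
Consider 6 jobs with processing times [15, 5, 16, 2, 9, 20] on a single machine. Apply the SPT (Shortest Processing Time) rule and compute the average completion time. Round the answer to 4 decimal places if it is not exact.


Sort jobs by processing time (SPT order): [2, 5, 9, 15, 16, 20]
Compute completion times sequentially:
  Job 1: processing = 2, completes at 2
  Job 2: processing = 5, completes at 7
  Job 3: processing = 9, completes at 16
  Job 4: processing = 15, completes at 31
  Job 5: processing = 16, completes at 47
  Job 6: processing = 20, completes at 67
Sum of completion times = 170
Average completion time = 170/6 = 28.3333

28.3333


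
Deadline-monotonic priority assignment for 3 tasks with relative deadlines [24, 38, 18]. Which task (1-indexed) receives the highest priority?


Sort tasks by relative deadline (ascending):
  Task 3: deadline = 18
  Task 1: deadline = 24
  Task 2: deadline = 38
Priority order (highest first): [3, 1, 2]
Highest priority task = 3

3


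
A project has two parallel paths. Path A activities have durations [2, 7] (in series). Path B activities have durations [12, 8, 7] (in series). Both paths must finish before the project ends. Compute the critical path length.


Path A total = 2 + 7 = 9
Path B total = 12 + 8 + 7 = 27
Critical path = longest path = max(9, 27) = 27

27


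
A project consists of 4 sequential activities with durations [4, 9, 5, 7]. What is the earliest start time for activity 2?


Activity 2 starts after activities 1 through 1 complete.
Predecessor durations: [4]
ES = 4 = 4

4


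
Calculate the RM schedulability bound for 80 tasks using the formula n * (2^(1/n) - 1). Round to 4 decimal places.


Compute 2^(1/80) = 1.0087019838
Subtract 1: 1.0087019838 - 1 = 0.0087019838
Multiply by n: 80 * 0.0087019838 = 0.6961587040
Round to 4 dp: 0.6962

0.6962


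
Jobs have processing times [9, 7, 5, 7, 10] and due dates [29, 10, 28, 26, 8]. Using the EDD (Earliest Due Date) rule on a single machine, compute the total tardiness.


Sort by due date (EDD order): [(10, 8), (7, 10), (7, 26), (5, 28), (9, 29)]
Compute completion times and tardiness:
  Job 1: p=10, d=8, C=10, tardiness=max(0,10-8)=2
  Job 2: p=7, d=10, C=17, tardiness=max(0,17-10)=7
  Job 3: p=7, d=26, C=24, tardiness=max(0,24-26)=0
  Job 4: p=5, d=28, C=29, tardiness=max(0,29-28)=1
  Job 5: p=9, d=29, C=38, tardiness=max(0,38-29)=9
Total tardiness = 19

19


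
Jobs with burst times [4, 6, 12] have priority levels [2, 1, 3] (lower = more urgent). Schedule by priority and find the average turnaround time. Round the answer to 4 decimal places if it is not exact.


Sort by priority (ascending = highest first):
Order: [(1, 6), (2, 4), (3, 12)]
Completion times:
  Priority 1, burst=6, C=6
  Priority 2, burst=4, C=10
  Priority 3, burst=12, C=22
Average turnaround = 38/3 = 12.6667

12.6667


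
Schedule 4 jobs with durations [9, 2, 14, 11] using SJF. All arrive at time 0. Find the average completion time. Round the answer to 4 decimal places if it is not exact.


SJF order (ascending): [2, 9, 11, 14]
Completion times:
  Job 1: burst=2, C=2
  Job 2: burst=9, C=11
  Job 3: burst=11, C=22
  Job 4: burst=14, C=36
Average completion = 71/4 = 17.75

17.75


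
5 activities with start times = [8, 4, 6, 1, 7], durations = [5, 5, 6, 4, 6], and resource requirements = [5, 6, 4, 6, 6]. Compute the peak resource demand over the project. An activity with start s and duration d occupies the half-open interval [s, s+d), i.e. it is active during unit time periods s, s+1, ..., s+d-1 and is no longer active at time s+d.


Each activity i is active on [start_i, start_i + duration_i).
Compute total resource usage per time slot:
  t=0: active resources = [], total = 0
  t=1: active resources = [6], total = 6
  t=2: active resources = [6], total = 6
  t=3: active resources = [6], total = 6
  t=4: active resources = [6, 6], total = 12
  t=5: active resources = [6], total = 6
  t=6: active resources = [6, 4], total = 10
  t=7: active resources = [6, 4, 6], total = 16
  t=8: active resources = [5, 6, 4, 6], total = 21
  t=9: active resources = [5, 4, 6], total = 15
  t=10: active resources = [5, 4, 6], total = 15
  t=11: active resources = [5, 4, 6], total = 15
  t=12: active resources = [5, 6], total = 11
Peak resource demand = 21

21


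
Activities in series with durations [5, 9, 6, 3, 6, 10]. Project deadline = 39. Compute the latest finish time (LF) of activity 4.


LF(activity 4) = deadline - sum of successor durations
Successors: activities 5 through 6 with durations [6, 10]
Sum of successor durations = 16
LF = 39 - 16 = 23

23


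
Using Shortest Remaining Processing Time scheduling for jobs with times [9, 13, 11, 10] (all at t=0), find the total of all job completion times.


Since all jobs arrive at t=0, SRPT equals SPT ordering.
SPT order: [9, 10, 11, 13]
Completion times:
  Job 1: p=9, C=9
  Job 2: p=10, C=19
  Job 3: p=11, C=30
  Job 4: p=13, C=43
Total completion time = 9 + 19 + 30 + 43 = 101

101


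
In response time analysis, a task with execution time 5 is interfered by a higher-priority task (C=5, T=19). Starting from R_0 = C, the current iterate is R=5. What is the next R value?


R_next = C + ceil(R_prev / T_hp) * C_hp
ceil(5 / 19) = ceil(0.2632) = 1
Interference = 1 * 5 = 5
R_next = 5 + 5 = 10

10


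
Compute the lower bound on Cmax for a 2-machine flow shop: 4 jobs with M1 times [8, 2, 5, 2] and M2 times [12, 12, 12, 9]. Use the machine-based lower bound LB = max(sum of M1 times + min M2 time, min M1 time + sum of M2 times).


LB1 = sum(M1 times) + min(M2 times) = 17 + 9 = 26
LB2 = min(M1 times) + sum(M2 times) = 2 + 45 = 47
Lower bound = max(LB1, LB2) = max(26, 47) = 47

47


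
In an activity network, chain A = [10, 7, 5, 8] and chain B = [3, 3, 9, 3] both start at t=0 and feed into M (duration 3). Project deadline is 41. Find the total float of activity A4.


Forward pass: ES(A4) = sum of predecessors on chain A = 22
EF = ES + duration = 22 + 8 = 30
Backward pass: LF(M) = deadline = 41; LS(M) = 41 - 3 = 38
LF(A4) = LS(M) - sum(successors on chain A) = 38 - 0 = 38
LS = LF - duration = 38 - 8 = 30
Total float = LS - ES = 30 - 22 = 8

8


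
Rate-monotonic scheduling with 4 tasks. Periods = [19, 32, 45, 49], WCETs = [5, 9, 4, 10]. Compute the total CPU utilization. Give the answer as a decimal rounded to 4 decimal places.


Compute individual utilizations (exact fractions):
  Task 1: C/T = 5/19 (approx. 0.2632)
  Task 2: C/T = 9/32 (approx. 0.2813)
  Task 3: C/T = 4/45 (approx. 0.0889)
  Task 4: C/T = 10/49 (approx. 0.2041)
Total utilization U = 5/19 + 9/32 + 4/45 + 10/49 = 1122623/1340640
Rounded to 4 decimal places: U = 0.8374
RM (Liu & Layland) bound for 4 tasks = 0.756828; compare with U = 1122623/1340640 (approx. 0.837378)
bound < U <= 1, so the RM sufficient condition is not met (inconclusive; an exact test such as response-time analysis is needed).

0.8374


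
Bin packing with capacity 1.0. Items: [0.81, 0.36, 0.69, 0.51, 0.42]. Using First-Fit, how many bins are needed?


Place items sequentially using First-Fit:
  Item 0.81 -> new Bin 1
  Item 0.36 -> new Bin 2
  Item 0.69 -> new Bin 3
  Item 0.51 -> Bin 2 (now 0.87)
  Item 0.42 -> new Bin 4
Total bins used = 4

4


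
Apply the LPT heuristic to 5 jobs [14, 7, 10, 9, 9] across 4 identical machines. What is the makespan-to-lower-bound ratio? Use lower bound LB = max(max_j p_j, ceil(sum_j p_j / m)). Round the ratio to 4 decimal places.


LPT order: [14, 10, 9, 9, 7]
Machine loads after assignment: [14, 10, 16, 9]
LPT makespan = 16
Lower bound = max(max_job, ceil(total/4)) = max(14, 13) = 14
Ratio = 16 / 14 = 1.1429

1.1429


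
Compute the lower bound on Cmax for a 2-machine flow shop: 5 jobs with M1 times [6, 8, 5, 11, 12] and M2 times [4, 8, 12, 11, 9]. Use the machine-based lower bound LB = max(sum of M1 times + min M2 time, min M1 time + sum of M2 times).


LB1 = sum(M1 times) + min(M2 times) = 42 + 4 = 46
LB2 = min(M1 times) + sum(M2 times) = 5 + 44 = 49
Lower bound = max(LB1, LB2) = max(46, 49) = 49

49


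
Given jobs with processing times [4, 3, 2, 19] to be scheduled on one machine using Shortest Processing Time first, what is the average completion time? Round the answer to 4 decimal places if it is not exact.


Sort jobs by processing time (SPT order): [2, 3, 4, 19]
Compute completion times sequentially:
  Job 1: processing = 2, completes at 2
  Job 2: processing = 3, completes at 5
  Job 3: processing = 4, completes at 9
  Job 4: processing = 19, completes at 28
Sum of completion times = 44
Average completion time = 44/4 = 11.0

11.0


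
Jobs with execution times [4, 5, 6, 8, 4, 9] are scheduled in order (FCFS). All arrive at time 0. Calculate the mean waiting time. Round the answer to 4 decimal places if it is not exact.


FCFS order (as given): [4, 5, 6, 8, 4, 9]
Waiting times:
  Job 1: wait = 0
  Job 2: wait = 4
  Job 3: wait = 9
  Job 4: wait = 15
  Job 5: wait = 23
  Job 6: wait = 27
Sum of waiting times = 78
Average waiting time = 78/6 = 13.0

13.0


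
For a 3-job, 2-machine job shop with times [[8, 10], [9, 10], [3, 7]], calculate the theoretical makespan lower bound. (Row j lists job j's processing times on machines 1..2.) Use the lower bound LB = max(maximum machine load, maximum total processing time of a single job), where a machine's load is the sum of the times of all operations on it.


Machine loads:
  Machine 1: 8 + 9 + 3 = 20
  Machine 2: 10 + 10 + 7 = 27
Max machine load = 27
Job totals:
  Job 1: 18
  Job 2: 19
  Job 3: 10
Max job total = 19
Lower bound = max(27, 19) = 27

27


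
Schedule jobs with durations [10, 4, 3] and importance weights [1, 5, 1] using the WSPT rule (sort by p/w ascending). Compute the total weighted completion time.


Compute p/w ratios and sort ascending (WSPT): [(4, 5), (3, 1), (10, 1)]
Compute weighted completion times:
  Job (p=4,w=5): C=4, w*C=5*4=20
  Job (p=3,w=1): C=7, w*C=1*7=7
  Job (p=10,w=1): C=17, w*C=1*17=17
Total weighted completion time = 44

44


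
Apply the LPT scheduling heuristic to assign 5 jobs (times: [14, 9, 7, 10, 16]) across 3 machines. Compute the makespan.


Sort jobs in decreasing order (LPT): [16, 14, 10, 9, 7]
Assign each job to the least loaded machine:
  Machine 1: jobs [16], load = 16
  Machine 2: jobs [14, 7], load = 21
  Machine 3: jobs [10, 9], load = 19
Makespan = max load = 21

21


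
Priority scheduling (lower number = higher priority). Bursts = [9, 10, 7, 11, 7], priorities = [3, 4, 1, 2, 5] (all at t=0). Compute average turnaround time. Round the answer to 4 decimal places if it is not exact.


Sort by priority (ascending = highest first):
Order: [(1, 7), (2, 11), (3, 9), (4, 10), (5, 7)]
Completion times:
  Priority 1, burst=7, C=7
  Priority 2, burst=11, C=18
  Priority 3, burst=9, C=27
  Priority 4, burst=10, C=37
  Priority 5, burst=7, C=44
Average turnaround = 133/5 = 26.6

26.6


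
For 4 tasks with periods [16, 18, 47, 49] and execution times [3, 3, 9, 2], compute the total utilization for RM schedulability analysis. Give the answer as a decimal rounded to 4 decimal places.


Compute individual utilizations (exact fractions):
  Task 1: C/T = 3/16 (approx. 0.1875)
  Task 2: C/T = 3/18 = 1/6 (approx. 0.1667)
  Task 3: C/T = 9/47 (approx. 0.1915)
  Task 4: C/T = 2/49 (approx. 0.0408)
Total utilization U = 3/16 + 1/6 + 9/47 + 2/49 = 64831/110544
Rounded to 4 decimal places: U = 0.5865
RM (Liu & Layland) bound for 4 tasks = 0.756828; compare with U = 64831/110544 (approx. 0.586472)
U <= bound, so schedulable by RM sufficient condition.

0.5865


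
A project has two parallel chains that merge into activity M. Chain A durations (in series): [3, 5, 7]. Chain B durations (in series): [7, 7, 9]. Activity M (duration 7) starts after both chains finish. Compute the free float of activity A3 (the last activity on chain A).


ES(A3) = sum of predecessors on chain A = 8
EF(A3) = ES + duration = 8 + 7 = 15
Successor of A3 is M. ES(M) = max(sum(A), sum(B)) = max(15, 23) = 23
Free float = ES(successor) - EF(current) = 23 - 15 = 8

8


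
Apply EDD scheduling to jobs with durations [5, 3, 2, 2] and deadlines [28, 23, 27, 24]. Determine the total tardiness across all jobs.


Sort by due date (EDD order): [(3, 23), (2, 24), (2, 27), (5, 28)]
Compute completion times and tardiness:
  Job 1: p=3, d=23, C=3, tardiness=max(0,3-23)=0
  Job 2: p=2, d=24, C=5, tardiness=max(0,5-24)=0
  Job 3: p=2, d=27, C=7, tardiness=max(0,7-27)=0
  Job 4: p=5, d=28, C=12, tardiness=max(0,12-28)=0
Total tardiness = 0

0


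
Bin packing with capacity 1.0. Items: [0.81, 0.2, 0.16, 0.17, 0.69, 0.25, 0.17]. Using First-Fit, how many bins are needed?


Place items sequentially using First-Fit:
  Item 0.81 -> new Bin 1
  Item 0.2 -> new Bin 2
  Item 0.16 -> Bin 1 (now 0.97)
  Item 0.17 -> Bin 2 (now 0.37)
  Item 0.69 -> new Bin 3
  Item 0.25 -> Bin 2 (now 0.62)
  Item 0.17 -> Bin 2 (now 0.79)
Total bins used = 3

3


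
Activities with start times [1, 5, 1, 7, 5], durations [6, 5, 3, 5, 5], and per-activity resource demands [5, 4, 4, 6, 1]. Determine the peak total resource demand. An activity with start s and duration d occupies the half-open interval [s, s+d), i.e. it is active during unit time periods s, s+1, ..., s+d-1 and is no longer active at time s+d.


Each activity i is active on [start_i, start_i + duration_i).
Compute total resource usage per time slot:
  t=0: active resources = [], total = 0
  t=1: active resources = [5, 4], total = 9
  t=2: active resources = [5, 4], total = 9
  t=3: active resources = [5, 4], total = 9
  t=4: active resources = [5], total = 5
  t=5: active resources = [5, 4, 1], total = 10
  t=6: active resources = [5, 4, 1], total = 10
  t=7: active resources = [4, 6, 1], total = 11
  t=8: active resources = [4, 6, 1], total = 11
  t=9: active resources = [4, 6, 1], total = 11
  t=10: active resources = [6], total = 6
  t=11: active resources = [6], total = 6
Peak resource demand = 11

11


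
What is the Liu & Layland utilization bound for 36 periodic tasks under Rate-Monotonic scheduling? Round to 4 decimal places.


Compute 2^(1/36) = 1.0194406437
Subtract 1: 1.0194406437 - 1 = 0.0194406437
Multiply by n: 36 * 0.0194406437 = 0.6998631732
Round to 4 dp: 0.6999

0.6999


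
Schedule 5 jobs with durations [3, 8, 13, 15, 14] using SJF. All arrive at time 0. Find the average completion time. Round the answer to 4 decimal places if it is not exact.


SJF order (ascending): [3, 8, 13, 14, 15]
Completion times:
  Job 1: burst=3, C=3
  Job 2: burst=8, C=11
  Job 3: burst=13, C=24
  Job 4: burst=14, C=38
  Job 5: burst=15, C=53
Average completion = 129/5 = 25.8

25.8


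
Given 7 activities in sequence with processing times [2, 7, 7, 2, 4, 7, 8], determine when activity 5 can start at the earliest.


Activity 5 starts after activities 1 through 4 complete.
Predecessor durations: [2, 7, 7, 2]
ES = 2 + 7 + 7 + 2 = 18

18


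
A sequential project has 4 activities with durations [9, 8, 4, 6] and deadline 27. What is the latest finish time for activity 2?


LF(activity 2) = deadline - sum of successor durations
Successors: activities 3 through 4 with durations [4, 6]
Sum of successor durations = 10
LF = 27 - 10 = 17

17


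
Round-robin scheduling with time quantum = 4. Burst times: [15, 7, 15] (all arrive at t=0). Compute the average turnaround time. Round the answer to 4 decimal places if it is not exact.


Time quantum = 4
Execution trace:
  J1 runs 4 units, time = 4
  J2 runs 4 units, time = 8
  J3 runs 4 units, time = 12
  J1 runs 4 units, time = 16
  J2 runs 3 units, time = 19
  J3 runs 4 units, time = 23
  J1 runs 4 units, time = 27
  J3 runs 4 units, time = 31
  J1 runs 3 units, time = 34
  J3 runs 3 units, time = 37
Finish times: [34, 19, 37]
Average turnaround = 90/3 = 30.0

30.0


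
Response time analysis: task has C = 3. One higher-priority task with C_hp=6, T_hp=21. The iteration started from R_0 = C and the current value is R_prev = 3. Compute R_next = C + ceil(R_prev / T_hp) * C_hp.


R_next = C + ceil(R_prev / T_hp) * C_hp
ceil(3 / 21) = ceil(0.1429) = 1
Interference = 1 * 6 = 6
R_next = 3 + 6 = 9

9


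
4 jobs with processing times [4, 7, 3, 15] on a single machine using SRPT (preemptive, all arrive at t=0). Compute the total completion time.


Since all jobs arrive at t=0, SRPT equals SPT ordering.
SPT order: [3, 4, 7, 15]
Completion times:
  Job 1: p=3, C=3
  Job 2: p=4, C=7
  Job 3: p=7, C=14
  Job 4: p=15, C=29
Total completion time = 3 + 7 + 14 + 29 = 53

53


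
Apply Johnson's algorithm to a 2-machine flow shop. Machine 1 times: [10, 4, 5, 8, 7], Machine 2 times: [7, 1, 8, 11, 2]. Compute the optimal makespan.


Apply Johnson's rule:
  Group 1 (a <= b): [(3, 5, 8), (4, 8, 11)]
  Group 2 (a > b): [(1, 10, 7), (5, 7, 2), (2, 4, 1)]
Optimal job order: [3, 4, 1, 5, 2]
Schedule:
  Job 3: M1 done at 5, M2 done at 13
  Job 4: M1 done at 13, M2 done at 24
  Job 1: M1 done at 23, M2 done at 31
  Job 5: M1 done at 30, M2 done at 33
  Job 2: M1 done at 34, M2 done at 35
Makespan = 35

35


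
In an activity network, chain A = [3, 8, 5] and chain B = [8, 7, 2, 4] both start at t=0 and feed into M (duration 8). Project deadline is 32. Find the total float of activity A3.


Forward pass: ES(A3) = sum of predecessors on chain A = 11
EF = ES + duration = 11 + 5 = 16
Backward pass: LF(M) = deadline = 32; LS(M) = 32 - 8 = 24
LF(A3) = LS(M) - sum(successors on chain A) = 24 - 0 = 24
LS = LF - duration = 24 - 5 = 19
Total float = LS - ES = 19 - 11 = 8

8


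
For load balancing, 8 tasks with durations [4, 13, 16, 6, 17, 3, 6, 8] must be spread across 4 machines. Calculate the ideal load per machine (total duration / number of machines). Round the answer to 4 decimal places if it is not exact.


Total processing time = 4 + 13 + 16 + 6 + 17 + 3 + 6 + 8 = 73
Number of machines = 4
Ideal balanced load = 73 / 4 = 18.25

18.25


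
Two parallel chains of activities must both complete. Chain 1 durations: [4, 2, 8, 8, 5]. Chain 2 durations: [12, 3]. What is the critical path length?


Path A total = 4 + 2 + 8 + 8 + 5 = 27
Path B total = 12 + 3 = 15
Critical path = longest path = max(27, 15) = 27

27


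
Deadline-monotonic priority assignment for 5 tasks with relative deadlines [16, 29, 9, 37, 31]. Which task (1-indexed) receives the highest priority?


Sort tasks by relative deadline (ascending):
  Task 3: deadline = 9
  Task 1: deadline = 16
  Task 2: deadline = 29
  Task 5: deadline = 31
  Task 4: deadline = 37
Priority order (highest first): [3, 1, 2, 5, 4]
Highest priority task = 3

3


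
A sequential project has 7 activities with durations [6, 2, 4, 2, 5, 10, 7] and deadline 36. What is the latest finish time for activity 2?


LF(activity 2) = deadline - sum of successor durations
Successors: activities 3 through 7 with durations [4, 2, 5, 10, 7]
Sum of successor durations = 28
LF = 36 - 28 = 8

8


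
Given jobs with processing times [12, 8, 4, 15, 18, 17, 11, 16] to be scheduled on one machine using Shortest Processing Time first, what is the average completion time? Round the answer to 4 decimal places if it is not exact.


Sort jobs by processing time (SPT order): [4, 8, 11, 12, 15, 16, 17, 18]
Compute completion times sequentially:
  Job 1: processing = 4, completes at 4
  Job 2: processing = 8, completes at 12
  Job 3: processing = 11, completes at 23
  Job 4: processing = 12, completes at 35
  Job 5: processing = 15, completes at 50
  Job 6: processing = 16, completes at 66
  Job 7: processing = 17, completes at 83
  Job 8: processing = 18, completes at 101
Sum of completion times = 374
Average completion time = 374/8 = 46.75

46.75


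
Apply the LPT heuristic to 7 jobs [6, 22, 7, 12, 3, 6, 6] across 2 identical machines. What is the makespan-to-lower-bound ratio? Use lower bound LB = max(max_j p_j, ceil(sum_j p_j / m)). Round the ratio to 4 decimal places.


LPT order: [22, 12, 7, 6, 6, 6, 3]
Machine loads after assignment: [31, 31]
LPT makespan = 31
Lower bound = max(max_job, ceil(total/2)) = max(22, 31) = 31
Ratio = 31 / 31 = 1.0

1.0


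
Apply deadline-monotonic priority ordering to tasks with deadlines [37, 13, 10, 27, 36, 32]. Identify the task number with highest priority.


Sort tasks by relative deadline (ascending):
  Task 3: deadline = 10
  Task 2: deadline = 13
  Task 4: deadline = 27
  Task 6: deadline = 32
  Task 5: deadline = 36
  Task 1: deadline = 37
Priority order (highest first): [3, 2, 4, 6, 5, 1]
Highest priority task = 3

3


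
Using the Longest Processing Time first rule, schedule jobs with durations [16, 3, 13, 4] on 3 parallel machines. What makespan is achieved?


Sort jobs in decreasing order (LPT): [16, 13, 4, 3]
Assign each job to the least loaded machine:
  Machine 1: jobs [16], load = 16
  Machine 2: jobs [13], load = 13
  Machine 3: jobs [4, 3], load = 7
Makespan = max load = 16

16


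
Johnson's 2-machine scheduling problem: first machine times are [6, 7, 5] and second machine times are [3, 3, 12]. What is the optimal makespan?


Apply Johnson's rule:
  Group 1 (a <= b): [(3, 5, 12)]
  Group 2 (a > b): [(1, 6, 3), (2, 7, 3)]
Optimal job order: [3, 1, 2]
Schedule:
  Job 3: M1 done at 5, M2 done at 17
  Job 1: M1 done at 11, M2 done at 20
  Job 2: M1 done at 18, M2 done at 23
Makespan = 23

23


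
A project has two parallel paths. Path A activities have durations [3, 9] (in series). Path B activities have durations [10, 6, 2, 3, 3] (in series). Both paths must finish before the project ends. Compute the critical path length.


Path A total = 3 + 9 = 12
Path B total = 10 + 6 + 2 + 3 + 3 = 24
Critical path = longest path = max(12, 24) = 24

24


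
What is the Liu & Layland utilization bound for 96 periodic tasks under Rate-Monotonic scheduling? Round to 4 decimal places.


Compute 2^(1/96) = 1.0072464122
Subtract 1: 1.0072464122 - 1 = 0.0072464122
Multiply by n: 96 * 0.0072464122 = 0.6956555712
Round to 4 dp: 0.6957

0.6957


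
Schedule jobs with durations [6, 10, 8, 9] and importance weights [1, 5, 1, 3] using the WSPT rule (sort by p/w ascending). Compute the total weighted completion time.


Compute p/w ratios and sort ascending (WSPT): [(10, 5), (9, 3), (6, 1), (8, 1)]
Compute weighted completion times:
  Job (p=10,w=5): C=10, w*C=5*10=50
  Job (p=9,w=3): C=19, w*C=3*19=57
  Job (p=6,w=1): C=25, w*C=1*25=25
  Job (p=8,w=1): C=33, w*C=1*33=33
Total weighted completion time = 165

165


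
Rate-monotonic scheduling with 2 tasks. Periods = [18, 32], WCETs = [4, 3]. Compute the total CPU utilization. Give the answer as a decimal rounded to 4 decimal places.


Compute individual utilizations (exact fractions):
  Task 1: C/T = 4/18 = 2/9 (approx. 0.2222)
  Task 2: C/T = 3/32 (approx. 0.0938)
Total utilization U = 2/9 + 3/32 = 91/288
Rounded to 4 decimal places: U = 0.3160
RM (Liu & Layland) bound for 2 tasks = 0.828427; compare with U = 91/288 (approx. 0.315972)
U <= bound, so schedulable by RM sufficient condition.

0.3160


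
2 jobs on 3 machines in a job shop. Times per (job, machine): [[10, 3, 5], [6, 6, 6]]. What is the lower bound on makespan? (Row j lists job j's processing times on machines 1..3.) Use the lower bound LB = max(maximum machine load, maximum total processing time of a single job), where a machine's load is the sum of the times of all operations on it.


Machine loads:
  Machine 1: 10 + 6 = 16
  Machine 2: 3 + 6 = 9
  Machine 3: 5 + 6 = 11
Max machine load = 16
Job totals:
  Job 1: 18
  Job 2: 18
Max job total = 18
Lower bound = max(16, 18) = 18

18


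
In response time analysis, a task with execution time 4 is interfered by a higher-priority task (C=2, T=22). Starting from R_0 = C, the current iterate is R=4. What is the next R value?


R_next = C + ceil(R_prev / T_hp) * C_hp
ceil(4 / 22) = ceil(0.1818) = 1
Interference = 1 * 2 = 2
R_next = 4 + 2 = 6

6


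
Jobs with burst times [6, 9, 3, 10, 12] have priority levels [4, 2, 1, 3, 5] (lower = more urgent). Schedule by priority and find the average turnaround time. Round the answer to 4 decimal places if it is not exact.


Sort by priority (ascending = highest first):
Order: [(1, 3), (2, 9), (3, 10), (4, 6), (5, 12)]
Completion times:
  Priority 1, burst=3, C=3
  Priority 2, burst=9, C=12
  Priority 3, burst=10, C=22
  Priority 4, burst=6, C=28
  Priority 5, burst=12, C=40
Average turnaround = 105/5 = 21.0

21.0
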